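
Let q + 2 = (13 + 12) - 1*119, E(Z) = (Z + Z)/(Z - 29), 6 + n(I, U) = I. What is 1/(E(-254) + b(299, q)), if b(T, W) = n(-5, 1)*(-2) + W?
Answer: -283/20434 ≈ -0.013849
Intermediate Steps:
n(I, U) = -6 + I
E(Z) = 2*Z/(-29 + Z) (E(Z) = (2*Z)/(-29 + Z) = 2*Z/(-29 + Z))
q = -96 (q = -2 + ((13 + 12) - 1*119) = -2 + (25 - 119) = -2 - 94 = -96)
b(T, W) = 22 + W (b(T, W) = (-6 - 5)*(-2) + W = -11*(-2) + W = 22 + W)
1/(E(-254) + b(299, q)) = 1/(2*(-254)/(-29 - 254) + (22 - 96)) = 1/(2*(-254)/(-283) - 74) = 1/(2*(-254)*(-1/283) - 74) = 1/(508/283 - 74) = 1/(-20434/283) = -283/20434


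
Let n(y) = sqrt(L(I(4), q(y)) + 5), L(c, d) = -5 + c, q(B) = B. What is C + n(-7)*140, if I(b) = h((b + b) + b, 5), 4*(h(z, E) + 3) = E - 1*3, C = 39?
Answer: 39 + 70*I*sqrt(10) ≈ 39.0 + 221.36*I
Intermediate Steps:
h(z, E) = -15/4 + E/4 (h(z, E) = -3 + (E - 1*3)/4 = -3 + (E - 3)/4 = -3 + (-3 + E)/4 = -3 + (-3/4 + E/4) = -15/4 + E/4)
I(b) = -5/2 (I(b) = -15/4 + (1/4)*5 = -15/4 + 5/4 = -5/2)
n(y) = I*sqrt(10)/2 (n(y) = sqrt((-5 - 5/2) + 5) = sqrt(-15/2 + 5) = sqrt(-5/2) = I*sqrt(10)/2)
C + n(-7)*140 = 39 + (I*sqrt(10)/2)*140 = 39 + 70*I*sqrt(10)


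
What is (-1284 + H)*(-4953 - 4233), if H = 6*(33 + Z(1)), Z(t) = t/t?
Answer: 9920880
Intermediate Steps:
Z(t) = 1
H = 204 (H = 6*(33 + 1) = 6*34 = 204)
(-1284 + H)*(-4953 - 4233) = (-1284 + 204)*(-4953 - 4233) = -1080*(-9186) = 9920880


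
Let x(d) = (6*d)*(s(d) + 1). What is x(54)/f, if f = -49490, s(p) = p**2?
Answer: -472554/24745 ≈ -19.097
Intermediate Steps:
x(d) = 6*d*(1 + d**2) (x(d) = (6*d)*(d**2 + 1) = (6*d)*(1 + d**2) = 6*d*(1 + d**2))
x(54)/f = (6*54*(1 + 54**2))/(-49490) = (6*54*(1 + 2916))*(-1/49490) = (6*54*2917)*(-1/49490) = 945108*(-1/49490) = -472554/24745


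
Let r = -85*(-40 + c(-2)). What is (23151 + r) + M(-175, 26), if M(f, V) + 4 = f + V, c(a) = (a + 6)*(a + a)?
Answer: 27758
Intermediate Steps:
c(a) = 2*a*(6 + a) (c(a) = (6 + a)*(2*a) = 2*a*(6 + a))
M(f, V) = -4 + V + f (M(f, V) = -4 + (f + V) = -4 + (V + f) = -4 + V + f)
r = 4760 (r = -85*(-40 + 2*(-2)*(6 - 2)) = -85*(-40 + 2*(-2)*4) = -85*(-40 - 16) = -85*(-56) = 4760)
(23151 + r) + M(-175, 26) = (23151 + 4760) + (-4 + 26 - 175) = 27911 - 153 = 27758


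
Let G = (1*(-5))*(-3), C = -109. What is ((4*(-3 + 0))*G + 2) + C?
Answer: -287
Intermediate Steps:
G = 15 (G = -5*(-3) = 15)
((4*(-3 + 0))*G + 2) + C = ((4*(-3 + 0))*15 + 2) - 109 = ((4*(-3))*15 + 2) - 109 = (-12*15 + 2) - 109 = (-180 + 2) - 109 = -178 - 109 = -287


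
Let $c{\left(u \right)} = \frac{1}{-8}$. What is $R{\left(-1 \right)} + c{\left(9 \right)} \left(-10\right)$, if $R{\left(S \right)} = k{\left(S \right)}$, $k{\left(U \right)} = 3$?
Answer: $\frac{17}{4} \approx 4.25$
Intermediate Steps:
$c{\left(u \right)} = - \frac{1}{8}$
$R{\left(S \right)} = 3$
$R{\left(-1 \right)} + c{\left(9 \right)} \left(-10\right) = 3 - - \frac{5}{4} = 3 + \frac{5}{4} = \frac{17}{4}$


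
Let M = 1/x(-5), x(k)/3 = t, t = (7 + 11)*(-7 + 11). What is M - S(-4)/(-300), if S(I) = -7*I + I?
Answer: 457/5400 ≈ 0.084630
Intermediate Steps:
S(I) = -6*I
t = 72 (t = 18*4 = 72)
x(k) = 216 (x(k) = 3*72 = 216)
M = 1/216 ≈ 0.0046296
M - S(-4)/(-300) = 1/216 - (-6*(-4))/(-300) = 1/216 - 24*(-1)/300 = 1/216 - 1*(-2/25) = 1/216 + 2/25 = 457/5400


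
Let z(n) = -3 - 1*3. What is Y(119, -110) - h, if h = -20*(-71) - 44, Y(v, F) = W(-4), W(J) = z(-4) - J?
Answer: -1378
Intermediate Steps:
z(n) = -6 (z(n) = -3 - 3 = -6)
W(J) = -6 - J
Y(v, F) = -2 (Y(v, F) = -6 - 1*(-4) = -6 + 4 = -2)
h = 1376 (h = 1420 - 44 = 1376)
Y(119, -110) - h = -2 - 1*1376 = -2 - 1376 = -1378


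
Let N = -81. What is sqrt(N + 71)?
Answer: I*sqrt(10) ≈ 3.1623*I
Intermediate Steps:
sqrt(N + 71) = sqrt(-81 + 71) = sqrt(-10) = I*sqrt(10)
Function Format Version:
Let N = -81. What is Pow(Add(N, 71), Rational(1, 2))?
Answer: Mul(I, Pow(10, Rational(1, 2))) ≈ Mul(3.1623, I)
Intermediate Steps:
Pow(Add(N, 71), Rational(1, 2)) = Pow(Add(-81, 71), Rational(1, 2)) = Pow(-10, Rational(1, 2)) = Mul(I, Pow(10, Rational(1, 2)))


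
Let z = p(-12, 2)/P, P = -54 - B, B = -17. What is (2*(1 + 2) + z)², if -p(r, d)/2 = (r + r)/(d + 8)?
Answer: 1179396/34225 ≈ 34.460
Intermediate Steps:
p(r, d) = -4*r/(8 + d) (p(r, d) = -2*(r + r)/(d + 8) = -2*2*r/(8 + d) = -4*r/(8 + d))
P = -37 (P = -54 - 1*(-17) = -54 + 17 = -37)
z = -24/185 (z = -4*(-12)/(8 + 2)/(-37) = -4*(-12)/10*(-1/37) = -4*(-12)*⅒*(-1/37) = (24/5)*(-1/37) = -24/185 ≈ -0.12973)
(2*(1 + 2) + z)² = (2*(1 + 2) - 24/185)² = (2*3 - 24/185)² = (6 - 24/185)² = (1086/185)² = 1179396/34225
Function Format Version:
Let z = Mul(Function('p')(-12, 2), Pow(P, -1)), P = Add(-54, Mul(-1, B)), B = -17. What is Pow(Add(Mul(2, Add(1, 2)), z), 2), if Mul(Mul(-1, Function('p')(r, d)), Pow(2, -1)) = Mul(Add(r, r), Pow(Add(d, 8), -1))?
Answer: Rational(1179396, 34225) ≈ 34.460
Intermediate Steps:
Function('p')(r, d) = Mul(-4, r, Pow(Add(8, d), -1)) (Function('p')(r, d) = Mul(-2, Mul(Add(r, r), Pow(Add(d, 8), -1))) = Mul(-2, Mul(Mul(2, r), Pow(Add(8, d), -1))) = Mul(-2, Mul(2, r, Pow(Add(8, d), -1))) = Mul(-4, r, Pow(Add(8, d), -1)))
P = -37 (P = Add(-54, Mul(-1, -17)) = Add(-54, 17) = -37)
z = Rational(-24, 185) (z = Mul(Mul(-4, -12, Pow(Add(8, 2), -1)), Pow(-37, -1)) = Mul(Mul(-4, -12, Pow(10, -1)), Rational(-1, 37)) = Mul(Mul(-4, -12, Rational(1, 10)), Rational(-1, 37)) = Mul(Rational(24, 5), Rational(-1, 37)) = Rational(-24, 185) ≈ -0.12973)
Pow(Add(Mul(2, Add(1, 2)), z), 2) = Pow(Add(Mul(2, Add(1, 2)), Rational(-24, 185)), 2) = Pow(Add(Mul(2, 3), Rational(-24, 185)), 2) = Pow(Add(6, Rational(-24, 185)), 2) = Pow(Rational(1086, 185), 2) = Rational(1179396, 34225)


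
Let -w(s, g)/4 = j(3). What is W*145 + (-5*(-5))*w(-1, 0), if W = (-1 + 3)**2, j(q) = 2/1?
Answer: 380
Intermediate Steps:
j(q) = 2 (j(q) = 2*1 = 2)
w(s, g) = -8 (w(s, g) = -4*2 = -8)
W = 4 (W = 2**2 = 4)
W*145 + (-5*(-5))*w(-1, 0) = 4*145 - 5*(-5)*(-8) = 580 + 25*(-8) = 580 - 200 = 380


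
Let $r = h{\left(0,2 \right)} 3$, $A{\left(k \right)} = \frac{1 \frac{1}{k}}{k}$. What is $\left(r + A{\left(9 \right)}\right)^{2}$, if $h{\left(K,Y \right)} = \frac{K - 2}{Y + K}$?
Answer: $\frac{58564}{6561} \approx 8.9261$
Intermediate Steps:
$A{\left(k \right)} = \frac{1}{k^{2}}$ ($A{\left(k \right)} = \frac{1}{k k} = \frac{1}{k^{2}}$)
$h{\left(K,Y \right)} = \frac{-2 + K}{K + Y}$
$r = -3$ ($r = \frac{-2 + 0}{0 + 2} \cdot 3 = \frac{1}{2} \left(-2\right) 3 = \left(-1\right) 3 = -3$)
$\left(r + A{\left(9 \right)}\right)^{2} = \left(-3 + \frac{1}{81}\right)^{2} = \left(- \frac{242}{81}\right)^{2} = \frac{58564}{6561}$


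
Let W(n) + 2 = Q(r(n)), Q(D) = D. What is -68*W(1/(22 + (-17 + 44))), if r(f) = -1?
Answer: 204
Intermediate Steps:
W(n) = -3 (W(n) = -2 - 1 = -3)
-68*W(1/(22 + (-17 + 44))) = -68*(-3) = 204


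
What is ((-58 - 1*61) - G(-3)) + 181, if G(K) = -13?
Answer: 75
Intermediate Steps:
((-58 - 1*61) - G(-3)) + 181 = ((-58 - 1*61) - 1*(-13)) + 181 = ((-58 - 61) + 13) + 181 = (-119 + 13) + 181 = -106 + 181 = 75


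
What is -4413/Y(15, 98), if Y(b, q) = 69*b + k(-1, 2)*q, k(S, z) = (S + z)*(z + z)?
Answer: -4413/1427 ≈ -3.0925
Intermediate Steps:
k(S, z) = 2*z*(S + z) (k(S, z) = (S + z)*(2*z) = 2*z*(S + z))
Y(b, q) = 4*q + 69*b (Y(b, q) = 69*b + (2*2*(-1 + 2))*q = 69*b + (2*2*1)*q = 69*b + 4*q = 4*q + 69*b)
-4413/Y(15, 98) = -4413/(4*98 + 69*15) = -4413/(392 + 1035) = -4413/1427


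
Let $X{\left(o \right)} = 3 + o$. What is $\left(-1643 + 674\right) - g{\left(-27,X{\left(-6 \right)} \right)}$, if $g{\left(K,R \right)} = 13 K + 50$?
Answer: $-668$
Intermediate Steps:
$g{\left(K,R \right)} = 50 + 13 K$
$\left(-1643 + 674\right) - g{\left(-27,X{\left(-6 \right)} \right)} = \left(-1643 + 674\right) - \left(50 + 13 \left(-27\right)\right) = -969 - \left(50 - 351\right) = -969 - -301 = -969 + 301 = -668$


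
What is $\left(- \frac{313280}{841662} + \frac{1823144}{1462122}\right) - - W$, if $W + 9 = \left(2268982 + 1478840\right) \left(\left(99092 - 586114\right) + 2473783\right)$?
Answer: $\frac{84844199903195818410985}{11394560433} \approx 7.446 \cdot 10^{12}$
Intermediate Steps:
$W = 7446026584533$ ($W = -9 + \left(2268982 + 1478840\right) \left(\left(99092 - 586114\right) + 2473783\right) = -9 + 3747822 \left(-487022 + 2473783\right) = -9 + 3747822 \cdot 1986761 = -9 + 7446026584542 = 7446026584533$)
$\left(- \frac{313280}{841662} + \frac{1823144}{1462122}\right) - - W = \left(- \frac{313280}{841662} + \frac{1823144}{1462122}\right) - \left(-1\right) 7446026584533 = \left(\left(-313280\right) \frac{1}{841662} + 1823144 \cdot \frac{1}{1462122}\right) - -7446026584533 = \left(- \frac{156640}{420831} + \frac{911572}{731061}\right) + 7446026584533 = \frac{9966828196}{11394560433} + 7446026584533 = \frac{84844199903195818410985}{11394560433}$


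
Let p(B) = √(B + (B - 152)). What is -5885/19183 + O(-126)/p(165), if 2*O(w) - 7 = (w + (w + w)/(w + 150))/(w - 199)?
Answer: -5885/19183 + 371*√178/17800 ≈ -0.028706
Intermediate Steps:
p(B) = √(-152 + 2*B) (p(B) = √(B + (-152 + B)) = √(-152 + 2*B))
O(w) = 7/2 + (w + 2*w/(150 + w))/(2*(-199 + w)) (O(w) = 7/2 + ((w + (w + w)/(w + 150))/(w - 199))/2 = 7/2 + ((w + (2*w)/(150 + w))/(-199 + w))/2 = 7/2 + ((w + 2*w/(150 + w))/(-199 + w))/2 = 7/2 + (w + 2*w/(150 + w))/(2*(-199 + w)))
-5885/19183 + O(-126)/p(165) = -5885/19183 + ((208950 - 8*(-126)² + 191*(-126))/(2*(29850 - 1*(-126)² + 49*(-126))))/(√(-152 + 2*165)) = -5885*1/19183 + ((208950 - 8*15876 - 24066)/(2*(29850 - 1*15876 - 6174)))/(√(-152 + 330)) = -5885/19183 + ((208950 - 127008 - 24066)/(2*(29850 - 15876 - 6174)))/(√178) = -5885/19183 + ((½)*57876/7800)*(√178/178) = -5885/19183 + ((½)*(1/7800)*57876)*(√178/178) = -5885/19183 + 371*(√178/178)/100 = -5885/19183 + 371*√178/17800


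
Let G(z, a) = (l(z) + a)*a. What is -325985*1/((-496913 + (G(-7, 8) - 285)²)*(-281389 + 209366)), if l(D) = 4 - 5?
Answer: -325985/32012206856 ≈ -1.0183e-5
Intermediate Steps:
l(D) = -1
G(z, a) = a*(-1 + a) (G(z, a) = (-1 + a)*a = a*(-1 + a))
-325985*1/((-496913 + (G(-7, 8) - 285)²)*(-281389 + 209366)) = -325985*1/((-496913 + (8*(-1 + 8) - 285)²)*(-281389 + 209366)) = -325985*(-1/(72023*(-496913 + (8*7 - 285)²))) = -325985*(-1/(72023*(-496913 + (56 - 285)²))) = -325985*(-1/(72023*(-496913 + (-229)²))) = -325985*(-1/(72023*(-496913 + 52441))) = -325985/((-444472*(-72023))) = -325985/32012206856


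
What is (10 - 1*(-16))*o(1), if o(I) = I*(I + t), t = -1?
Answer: 0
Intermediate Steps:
o(I) = I*(-1 + I) (o(I) = I*(I - 1) = I*(-1 + I))
(10 - 1*(-16))*o(1) = (10 - 1*(-16))*(1*(-1 + 1)) = (10 + 16)*(1*0) = 26*0 = 0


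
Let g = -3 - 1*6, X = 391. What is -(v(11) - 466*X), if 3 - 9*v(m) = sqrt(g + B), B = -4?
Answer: 546617/3 + I*sqrt(13)/9 ≈ 1.8221e+5 + 0.40062*I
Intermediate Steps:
g = -9 (g = -3 - 6 = -9)
v(m) = 1/3 - I*sqrt(13)/9 (v(m) = 1/3 - sqrt(-9 - 4)/9 = 1/3 - I*sqrt(13)/9)
-(v(11) - 466*X) = -((1/3 - I*sqrt(13)/9) - 466*391) = -((1/3 - I*sqrt(13)/9) - 182206) = -(-546617/3 - I*sqrt(13)/9) = 546617/3 + I*sqrt(13)/9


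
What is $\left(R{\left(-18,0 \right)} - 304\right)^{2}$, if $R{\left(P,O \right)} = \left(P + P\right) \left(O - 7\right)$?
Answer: $2704$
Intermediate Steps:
$R{\left(P,O \right)} = 2 P \left(-7 + O\right)$
$\left(R{\left(-18,0 \right)} - 304\right)^{2} = \left(2 \left(-18\right) \left(-7 + 0\right) - 304\right)^{2} = \left(2 \left(-18\right) \left(-7\right) - 304\right)^{2} = \left(252 - 304\right)^{2} = \left(-52\right)^{2} = 2704$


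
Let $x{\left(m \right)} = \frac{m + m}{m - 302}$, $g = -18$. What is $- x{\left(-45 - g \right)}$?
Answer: $- \frac{54}{329} \approx -0.16413$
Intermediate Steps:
$x{\left(m \right)} = \frac{2 m}{-302 + m}$
$- x{\left(-45 - g \right)} = - \frac{2 \left(-45 - -18\right)}{-302 - 27} = - \frac{2 \left(-45 + 18\right)}{-302 + \left(-45 + 18\right)} = - \frac{2 \left(-27\right)}{-302 - 27} = - \frac{2 \left(-27\right)}{-329} = - \frac{2 \left(-27\right) \left(-1\right)}{329} = \left(-1\right) \frac{54}{329} = - \frac{54}{329}$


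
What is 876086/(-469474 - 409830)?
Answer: -438043/439652 ≈ -0.99634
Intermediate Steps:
876086/(-469474 - 409830) = 876086/(-879304) = 876086*(-1/879304) = -438043/439652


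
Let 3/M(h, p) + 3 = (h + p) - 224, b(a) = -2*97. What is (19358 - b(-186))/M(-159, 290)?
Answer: -625664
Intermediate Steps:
b(a) = -194
M(h, p) = 3/(-227 + h + p) (M(h, p) = 3/(-3 + ((h + p) - 224)) = 3/(-3 + (-224 + h + p)) = 3/(-227 + h + p))
(19358 - b(-186))/M(-159, 290) = (19358 - 1*(-194))/((3/(-227 - 159 + 290))) = (19358 + 194)/((3/(-96))) = 19552/((3*(-1/96))) = 19552/(-1/32) = 19552*(-32) = -625664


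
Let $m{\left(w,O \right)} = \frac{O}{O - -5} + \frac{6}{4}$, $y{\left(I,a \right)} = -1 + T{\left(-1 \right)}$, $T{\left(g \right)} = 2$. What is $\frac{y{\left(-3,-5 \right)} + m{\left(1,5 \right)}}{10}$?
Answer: $\frac{3}{10} \approx 0.3$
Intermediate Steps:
$y{\left(I,a \right)} = 1$ ($y{\left(I,a \right)} = -1 + 2 = 1$)
$m{\left(w,O \right)} = \frac{3}{2} + \frac{O}{5 + O}$ ($m{\left(w,O \right)} = \frac{O}{O + 5} + 6 \cdot \frac{1}{4} = \frac{O}{5 + O} + \frac{3}{2} = \frac{3}{2} + \frac{O}{5 + O}$)
$\frac{y{\left(-3,-5 \right)} + m{\left(1,5 \right)}}{10} = \frac{1 + \frac{5 \left(3 + 5\right)}{2 \left(5 + 5\right)}}{10} = \frac{1 + \frac{5}{2} \cdot \frac{1}{10} \cdot 8}{10} = \frac{1 + 2}{10} = \frac{1}{10} \cdot 3 = \frac{3}{10}$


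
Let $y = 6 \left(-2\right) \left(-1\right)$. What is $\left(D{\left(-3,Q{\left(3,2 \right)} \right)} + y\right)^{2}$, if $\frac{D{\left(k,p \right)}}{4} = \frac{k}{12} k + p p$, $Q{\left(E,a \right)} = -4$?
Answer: $6241$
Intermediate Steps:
$y = 12$ ($y = \left(-12\right) \left(-1\right) = 12$)
$D{\left(k,p \right)} = 4 p^{2} + \frac{k^{2}}{3}$ ($D{\left(k,p \right)} = 4 \left(\frac{k}{12} k + p p\right) = 4 \left(k \frac{1}{12} k + p^{2}\right) = 4 \left(\frac{k}{12} k + p^{2}\right) = 4 \left(\frac{k^{2}}{12} + p^{2}\right) = 4 \left(p^{2} + \frac{k^{2}}{12}\right) = 4 p^{2} + \frac{k^{2}}{3}$)
$\left(D{\left(-3,Q{\left(3,2 \right)} \right)} + y\right)^{2} = \left(\left(4 \left(-4\right)^{2} + \frac{\left(-3\right)^{2}}{3}\right) + 12\right)^{2} = \left(\left(4 \cdot 16 + \frac{1}{3} \cdot 9\right) + 12\right)^{2} = \left(\left(64 + 3\right) + 12\right)^{2} = \left(67 + 12\right)^{2} = 79^{2} = 6241$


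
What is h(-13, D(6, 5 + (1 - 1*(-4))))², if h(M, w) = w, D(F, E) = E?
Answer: 100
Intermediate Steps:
h(-13, D(6, 5 + (1 - 1*(-4))))² = (5 + (1 - 1*(-4)))² = (5 + (1 + 4))² = (5 + 5)² = 10² = 100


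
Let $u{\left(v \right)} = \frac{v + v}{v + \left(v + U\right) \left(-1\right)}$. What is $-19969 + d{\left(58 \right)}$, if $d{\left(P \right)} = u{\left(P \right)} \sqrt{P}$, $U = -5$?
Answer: $-19969 + \frac{116 \sqrt{58}}{5} \approx -19792.0$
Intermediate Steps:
$u{\left(v \right)} = \frac{2 v}{5}$ ($u{\left(v \right)} = \frac{v + v}{v + \left(v - 5\right) \left(-1\right)} = \frac{2 v}{v + \left(-5 + v\right) \left(-1\right)} = \frac{2 v}{v - \left(-5 + v\right)} = \frac{2 v}{5}$)
$d{\left(P \right)} = \frac{2 P^{\frac{3}{2}}}{5}$ ($d{\left(P \right)} = \frac{2 P}{5} \sqrt{P} = \frac{2 P^{\frac{3}{2}}}{5}$)
$-19969 + d{\left(58 \right)} = -19969 + \frac{2 \cdot 58^{\frac{3}{2}}}{5} = -19969 + \frac{2 \cdot 58 \sqrt{58}}{5} = -19969 + \frac{116 \sqrt{58}}{5}$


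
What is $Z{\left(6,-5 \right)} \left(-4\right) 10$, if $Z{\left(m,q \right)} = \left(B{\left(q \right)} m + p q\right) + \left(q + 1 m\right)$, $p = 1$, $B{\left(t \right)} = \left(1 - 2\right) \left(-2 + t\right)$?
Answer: $-1520$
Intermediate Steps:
$B{\left(t \right)} = 2 - t$ ($B{\left(t \right)} = - (-2 + t) = 2 - t$)
$Z{\left(m,q \right)} = m + 2 q + m \left(2 - q\right)$ ($Z{\left(m,q \right)} = \left(\left(2 - q\right) m + 1 q\right) + \left(q + 1 m\right) = \left(m \left(2 - q\right) + q\right) + \left(q + m\right) = \left(q + m \left(2 - q\right)\right) + \left(m + q\right) = m + 2 q + m \left(2 - q\right)$)
$Z{\left(6,-5 \right)} \left(-4\right) 10 = \left(6 + 2 \left(-5\right) - 6 \left(-2 - 5\right)\right) \left(-4\right) 10 = \left(6 - 10 - 6 \left(-7\right)\right) \left(-4\right) 10 = \left(6 - 10 + 42\right) \left(-4\right) 10 = 38 \left(-4\right) 10 = \left(-152\right) 10 = -1520$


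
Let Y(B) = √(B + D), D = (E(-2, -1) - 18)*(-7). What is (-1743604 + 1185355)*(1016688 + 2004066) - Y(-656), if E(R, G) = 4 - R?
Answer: -1686332899746 - 2*I*√143 ≈ -1.6863e+12 - 23.917*I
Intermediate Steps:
D = 84 (D = ((4 - 1*(-2)) - 18)*(-7) = ((4 + 2) - 18)*(-7) = (6 - 18)*(-7) = -12*(-7) = 84)
Y(B) = √(84 + B) (Y(B) = √(B + 84) = √(84 + B))
(-1743604 + 1185355)*(1016688 + 2004066) - Y(-656) = (-1743604 + 1185355)*(1016688 + 2004066) - √(84 - 656) = -558249*3020754 - √(-572) = -1686332899746 - 2*I*√143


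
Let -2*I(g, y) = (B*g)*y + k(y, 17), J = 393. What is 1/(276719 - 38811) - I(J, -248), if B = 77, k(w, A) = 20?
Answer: -892715035431/237908 ≈ -3.7524e+6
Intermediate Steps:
I(g, y) = -10 - 77*g*y/2 (I(g, y) = -((77*g)*y + 20)/2 = -(77*g*y + 20)/2 = -(20 + 77*g*y)/2 = -10 - 77*g*y/2)
1/(276719 - 38811) - I(J, -248) = 1/(276719 - 38811) - (-10 - 77/2*393*(-248)) = 1/237908 - (-10 + 3752364) = 1/237908 - 1*3752354 = 1/237908 - 3752354 = -892715035431/237908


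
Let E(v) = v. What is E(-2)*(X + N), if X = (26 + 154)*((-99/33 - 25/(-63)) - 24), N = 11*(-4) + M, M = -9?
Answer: 67782/7 ≈ 9683.1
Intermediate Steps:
N = -53 (N = 11*(-4) - 9 = -44 - 9 = -53)
X = -33520/7 (X = 180*((-99*1/33 - 25*(-1/63)) - 24) = 180*((-3 + 25/63) - 24) = 180*(-164/63 - 24) = 180*(-1676/63) = -33520/7 ≈ -4788.6)
E(-2)*(X + N) = -2*(-33520/7 - 53) = -2*(-33891/7) = 67782/7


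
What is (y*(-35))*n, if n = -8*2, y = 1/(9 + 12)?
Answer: 80/3 ≈ 26.667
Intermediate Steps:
y = 1/21 ≈ 0.047619
n = -16
(y*(-35))*n = ((1/21)*(-35))*(-16) = -5/3*(-16) = 80/3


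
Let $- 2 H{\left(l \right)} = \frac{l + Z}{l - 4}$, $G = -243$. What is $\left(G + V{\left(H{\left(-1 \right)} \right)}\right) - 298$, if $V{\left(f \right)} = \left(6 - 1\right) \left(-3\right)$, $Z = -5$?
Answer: $-556$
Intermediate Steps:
$H{\left(l \right)} = - \frac{-5 + l}{2 \left(-4 + l\right)}$ ($H{\left(l \right)} = - \frac{\left(l - 5\right) \frac{1}{l - 4}}{2} = - \frac{\left(-5 + l\right) \frac{1}{-4 + l}}{2} = - \frac{\frac{1}{-4 + l} \left(-5 + l\right)}{2} = - \frac{-5 + l}{2 \left(-4 + l\right)}$)
$V{\left(f \right)} = -15$ ($V{\left(f \right)} = 5 \left(-3\right) = -15$)
$\left(G + V{\left(H{\left(-1 \right)} \right)}\right) - 298 = \left(-243 - 15\right) - 298 = -258 - 298 = -556$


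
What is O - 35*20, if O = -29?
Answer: -729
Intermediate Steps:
O - 35*20 = -29 - 35*20 = -29 - 700 = -729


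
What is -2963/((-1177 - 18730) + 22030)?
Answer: -2963/2123 ≈ -1.3957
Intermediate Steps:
-2963/((-1177 - 18730) + 22030) = -2963/(-19907 + 22030) = -2963/2123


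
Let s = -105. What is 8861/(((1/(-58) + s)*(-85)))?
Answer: 513938/517735 ≈ 0.99267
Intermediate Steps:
8861/(((1/(-58) + s)*(-85))) = 8861/(((1/(-58) - 105)*(-85))) = 8861/(((-1/58 - 105)*(-85))) = 8861/((-6091/58*(-85))) = 8861/(517735/58) = 8861*(58/517735) = 513938/517735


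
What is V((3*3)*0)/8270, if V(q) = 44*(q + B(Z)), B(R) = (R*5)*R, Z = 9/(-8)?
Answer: 891/26464 ≈ 0.033668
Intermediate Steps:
Z = -9/8 (Z = 9*(-⅛) = -9/8 ≈ -1.1250)
B(R) = 5*R² (B(R) = (5*R)*R = 5*R²)
V(q) = 4455/16 + 44*q (V(q) = 44*(q + 5*(-9/8)²) = 44*(q + 5*(81/64)) = 44*(q + 405/64) = 44*(405/64 + q) = 4455/16 + 44*q)
V((3*3)*0)/8270 = (4455/16 + 44*((3*3)*0))/8270 = (4455/16 + 44*(9*0))*(1/8270) = (4455/16 + 44*0)*(1/8270) = (4455/16 + 0)*(1/8270) = (4455/16)*(1/8270) = 891/26464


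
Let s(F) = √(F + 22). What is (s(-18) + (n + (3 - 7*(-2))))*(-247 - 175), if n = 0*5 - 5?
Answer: -5908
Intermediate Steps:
s(F) = √(22 + F)
n = -5 (n = 0 - 5 = -5)
(s(-18) + (n + (3 - 7*(-2))))*(-247 - 175) = (√(22 - 18) + (-5 + (3 - 7*(-2))))*(-247 - 175) = (√4 + (-5 + (3 + 14)))*(-422) = (2 + (-5 + 17))*(-422) = (2 + 12)*(-422) = 14*(-422) = -5908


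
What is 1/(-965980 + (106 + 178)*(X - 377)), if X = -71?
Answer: -1/1093212 ≈ -9.1474e-7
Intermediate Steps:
1/(-965980 + (106 + 178)*(X - 377)) = 1/(-965980 + (106 + 178)*(-71 - 377)) = 1/(-965980 + 284*(-448)) = 1/(-965980 - 127232) = 1/(-1093212) = -1/1093212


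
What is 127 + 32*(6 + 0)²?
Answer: 1279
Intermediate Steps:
127 + 32*(6 + 0)² = 127 + 32*6² = 127 + 32*36 = 127 + 1152 = 1279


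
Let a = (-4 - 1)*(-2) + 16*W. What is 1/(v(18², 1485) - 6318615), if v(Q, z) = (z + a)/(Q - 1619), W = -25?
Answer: -259/1636521504 ≈ -1.5826e-7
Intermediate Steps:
a = -390 (a = (-4 - 1)*(-2) + 16*(-25) = -5*(-2) - 400 = 10 - 400 = -390)
v(Q, z) = (-390 + z)/(-1619 + Q) (v(Q, z) = (z - 390)/(Q - 1619) = (-390 + z)/(-1619 + Q))
1/(v(18², 1485) - 6318615) = 1/((-390 + 1485)/(-1619 + 18²) - 6318615) = 1/(1095/(-1619 + 324) - 6318615) = 1/(1095/(-1295) - 6318615) = 1/(-1/1295*1095 - 6318615) = 1/(-219/259 - 6318615) = 1/(-1636521504/259) = -259/1636521504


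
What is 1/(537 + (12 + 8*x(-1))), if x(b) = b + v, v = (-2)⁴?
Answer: 1/669 ≈ 0.0014948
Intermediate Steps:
v = 16
x(b) = 16 + b (x(b) = b + 16 = 16 + b)
1/(537 + (12 + 8*x(-1))) = 1/(537 + (12 + 8*(16 - 1))) = 1/(537 + (12 + 8*15)) = 1/(537 + (12 + 120)) = 1/(537 + 132) = 1/669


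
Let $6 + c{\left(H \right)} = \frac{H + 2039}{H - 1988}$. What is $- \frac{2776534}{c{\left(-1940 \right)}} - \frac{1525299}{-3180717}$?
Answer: $\frac{3854405902036913}{8364225471} \approx 4.6082 \cdot 10^{5}$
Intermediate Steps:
$c{\left(H \right)} = -6 + \frac{2039 + H}{-1988 + H}$ ($c{\left(H \right)} = -6 + \frac{H + 2039}{H - 1988} = -6 + \frac{2039 + H}{-1988 + H}$)
$- \frac{2776534}{c{\left(-1940 \right)}} - \frac{1525299}{-3180717} = - \frac{2776534}{\frac{1}{-1988 - 1940} \left(13967 - -9700\right)} - \frac{1525299}{-3180717} = - \frac{2776534}{\frac{1}{-3928} \left(13967 + 9700\right)} - - \frac{508433}{1060239} = - \frac{2776534}{\left(- \frac{1}{3928}\right) 23667} + \frac{508433}{1060239} = - \frac{2776534}{- \frac{23667}{3928}} + \frac{508433}{1060239} = \left(-2776534\right) \left(- \frac{3928}{23667}\right) + \frac{508433}{1060239} = \frac{10906225552}{23667} + \frac{508433}{1060239} = \frac{3854405902036913}{8364225471}$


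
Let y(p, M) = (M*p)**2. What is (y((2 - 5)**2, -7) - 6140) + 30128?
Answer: 27957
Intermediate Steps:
y(p, M) = M**2*p**2
(y((2 - 5)**2, -7) - 6140) + 30128 = ((-7)**2*((2 - 5)**2)**2 - 6140) + 30128 = (49*((-3)**2)**2 - 6140) + 30128 = (49*9**2 - 6140) + 30128 = (49*81 - 6140) + 30128 = (3969 - 6140) + 30128 = -2171 + 30128 = 27957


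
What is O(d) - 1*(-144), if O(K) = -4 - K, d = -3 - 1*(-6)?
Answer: 137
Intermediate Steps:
d = 3 (d = -3 + 6 = 3)
O(d) - 1*(-144) = (-4 - 1*3) - 1*(-144) = (-4 - 3) + 144 = -7 + 144 = 137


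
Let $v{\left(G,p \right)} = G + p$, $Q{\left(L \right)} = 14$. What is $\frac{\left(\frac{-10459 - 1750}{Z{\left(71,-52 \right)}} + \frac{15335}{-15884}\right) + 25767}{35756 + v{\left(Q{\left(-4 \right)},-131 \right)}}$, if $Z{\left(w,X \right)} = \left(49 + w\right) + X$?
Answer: $\frac{3454534421}{4811763946} \approx 0.71794$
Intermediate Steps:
$Z{\left(w,X \right)} = 49 + X + w$
$\frac{\left(\frac{-10459 - 1750}{Z{\left(71,-52 \right)}} + \frac{15335}{-15884}\right) + 25767}{35756 + v{\left(Q{\left(-4 \right)},-131 \right)}} = \frac{\left(\frac{-10459 - 1750}{49 - 52 + 71} + \frac{15335}{-15884}\right) + 25767}{35756 + \left(14 - 131\right)} = \frac{\left(\frac{-10459 - 1750}{68} + 15335 \left(- \frac{1}{15884}\right)\right) + 25767}{35756 - 117} = \frac{\left(\left(-12209\right) \frac{1}{68} - \frac{15335}{15884}\right) + 25767}{35639} = \left(\left(- \frac{12209}{68} - \frac{15335}{15884}\right) + 25767\right) \frac{1}{35639} = \left(- \frac{24371317}{135014} + 25767\right) \frac{1}{35639} = \frac{3454534421}{135014} \cdot \frac{1}{35639} = \frac{3454534421}{4811763946}$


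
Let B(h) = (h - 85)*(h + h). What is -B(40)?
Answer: 3600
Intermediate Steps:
B(h) = 2*h*(-85 + h) (B(h) = (-85 + h)*(2*h) = 2*h*(-85 + h))
-B(40) = -2*40*(-85 + 40) = -2*40*(-45) = -1*(-3600) = 3600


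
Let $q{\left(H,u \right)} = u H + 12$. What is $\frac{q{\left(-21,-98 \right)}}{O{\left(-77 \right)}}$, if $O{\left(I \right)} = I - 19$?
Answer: $- \frac{345}{16} \approx -21.563$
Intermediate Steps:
$O{\left(I \right)} = -19 + I$
$q{\left(H,u \right)} = 12 + H u$ ($q{\left(H,u \right)} = H u + 12 = 12 + H u$)
$\frac{q{\left(-21,-98 \right)}}{O{\left(-77 \right)}} = \frac{12 - -2058}{-19 - 77} = \frac{12 + 2058}{-96} = 2070 \left(- \frac{1}{96}\right) = - \frac{345}{16}$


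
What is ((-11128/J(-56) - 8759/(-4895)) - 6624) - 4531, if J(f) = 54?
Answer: -1501299862/132165 ≈ -11359.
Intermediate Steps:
((-11128/J(-56) - 8759/(-4895)) - 6624) - 4531 = ((-11128/54 - 8759/(-4895)) - 6624) - 4531 = ((-11128*1/54 - 8759*(-1/4895)) - 6624) - 4531 = ((-5564/27 + 8759/4895) - 6624) - 4531 = (-26999287/132165 - 6624) - 4531 = -902460247/132165 - 4531 = -1501299862/132165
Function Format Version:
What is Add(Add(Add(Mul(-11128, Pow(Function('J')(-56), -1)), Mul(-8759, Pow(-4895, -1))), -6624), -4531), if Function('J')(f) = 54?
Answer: Rational(-1501299862, 132165) ≈ -11359.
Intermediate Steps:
Add(Add(Add(Mul(-11128, Pow(Function('J')(-56), -1)), Mul(-8759, Pow(-4895, -1))), -6624), -4531) = Add(Add(Add(Mul(-11128, Pow(54, -1)), Mul(-8759, Pow(-4895, -1))), -6624), -4531) = Add(Add(Add(Mul(-11128, Rational(1, 54)), Mul(-8759, Rational(-1, 4895))), -6624), -4531) = Add(Add(Add(Rational(-5564, 27), Rational(8759, 4895)), -6624), -4531) = Add(Add(Rational(-26999287, 132165), -6624), -4531) = Add(Rational(-902460247, 132165), -4531) = Rational(-1501299862, 132165)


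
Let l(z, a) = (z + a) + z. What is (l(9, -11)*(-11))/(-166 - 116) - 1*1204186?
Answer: -339580375/282 ≈ -1.2042e+6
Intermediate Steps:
l(z, a) = a + 2*z (l(z, a) = (a + z) + z = a + 2*z)
(l(9, -11)*(-11))/(-166 - 116) - 1*1204186 = ((-11 + 2*9)*(-11))/(-166 - 116) - 1*1204186 = ((-11 + 18)*(-11))/(-282) - 1204186 = (7*(-11))*(-1/282) - 1204186 = -77*(-1/282) - 1204186 = 77/282 - 1204186 = -339580375/282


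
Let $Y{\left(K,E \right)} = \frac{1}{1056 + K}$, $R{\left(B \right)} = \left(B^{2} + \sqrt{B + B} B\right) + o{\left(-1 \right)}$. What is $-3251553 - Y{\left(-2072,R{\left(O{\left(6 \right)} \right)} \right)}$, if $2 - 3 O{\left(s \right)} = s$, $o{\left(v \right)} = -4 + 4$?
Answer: $- \frac{3303577847}{1016} \approx -3.2516 \cdot 10^{6}$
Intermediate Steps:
$o{\left(v \right)} = 0$
$O{\left(s \right)} = \frac{2}{3} - \frac{s}{3}$
$R{\left(B \right)} = B^{2} + \sqrt{2} B^{\frac{3}{2}}$ ($R{\left(B \right)} = \left(B^{2} + \sqrt{B + B} B\right) + 0 = \left(B^{2} + \sqrt{2 B} B\right) + 0 = \left(B^{2} + \sqrt{2} \sqrt{B} B\right) + 0 = \left(B^{2} + \sqrt{2} B^{\frac{3}{2}}\right) + 0 = B^{2} + \sqrt{2} B^{\frac{3}{2}}$)
$-3251553 - Y{\left(-2072,R{\left(O{\left(6 \right)} \right)} \right)} = -3251553 - \frac{1}{1056 - 2072} = -3251553 - \frac{1}{-1016} = -3251553 - - \frac{1}{1016} = -3251553 + \frac{1}{1016} = - \frac{3303577847}{1016}$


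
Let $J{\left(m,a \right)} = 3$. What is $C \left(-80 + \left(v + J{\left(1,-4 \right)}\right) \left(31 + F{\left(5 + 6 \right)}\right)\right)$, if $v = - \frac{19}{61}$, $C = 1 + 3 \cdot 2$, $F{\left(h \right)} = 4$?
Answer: $\frac{6020}{61} \approx 98.688$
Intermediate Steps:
$C = 7$ ($C = 1 + 6 = 7$)
$v = - \frac{19}{61}$ ($v = \left(-19\right) \frac{1}{61} = - \frac{19}{61} \approx -0.31148$)
$C \left(-80 + \left(v + J{\left(1,-4 \right)}\right) \left(31 + F{\left(5 + 6 \right)}\right)\right) = 7 \left(-80 + \left(- \frac{19}{61} + 3\right) \left(31 + 4\right)\right) = 7 \left(-80 + \frac{164}{61} \cdot 35\right) = 7 \left(-80 + \frac{5740}{61}\right) = 7 \cdot \frac{860}{61} = \frac{6020}{61}$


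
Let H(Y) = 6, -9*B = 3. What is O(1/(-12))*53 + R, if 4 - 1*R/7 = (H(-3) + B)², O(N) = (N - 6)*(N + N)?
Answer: -3433/24 ≈ -143.04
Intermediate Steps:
B = -⅓ (B = -⅑*3 = -⅓ ≈ -0.33333)
O(N) = 2*N*(-6 + N) (O(N) = (-6 + N)*(2*N) = 2*N*(-6 + N))
R = -1771/9 (R = 28 - 7*(6 - ⅓)² = 28 - 7*(17/3)² = 28 - 7*289/9 = 28 - 2023/9 = -1771/9 ≈ -196.78)
O(1/(-12))*53 + R = (2*(-6 + 1/(-12))/(-12))*53 - 1771/9 = (2*(-1/12)*(-6 - 1/12))*53 - 1771/9 = (2*(-1/12)*(-73/12))*53 - 1771/9 = (73/72)*53 - 1771/9 = 3869/72 - 1771/9 = -3433/24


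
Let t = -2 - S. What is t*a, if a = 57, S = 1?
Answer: -171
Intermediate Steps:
t = -3 (t = -2 - 1*1 = -2 - 1 = -3)
t*a = -3*57 = -171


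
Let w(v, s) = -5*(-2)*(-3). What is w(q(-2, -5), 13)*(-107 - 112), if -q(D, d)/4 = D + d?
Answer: 6570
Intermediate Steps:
q(D, d) = -4*D - 4*d (q(D, d) = -4*(D + d) = -4*D - 4*d)
w(v, s) = -30 (w(v, s) = 10*(-3) = -30)
w(q(-2, -5), 13)*(-107 - 112) = -30*(-107 - 112) = -30*(-219) = 6570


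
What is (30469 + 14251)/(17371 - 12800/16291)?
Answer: 728533520/282978161 ≈ 2.5745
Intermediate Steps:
(30469 + 14251)/(17371 - 12800/16291) = 44720/(17371 - 12800*1/16291) = 44720/(17371 - 12800/16291) = 44720/(282978161/16291) = 44720*(16291/282978161) = 728533520/282978161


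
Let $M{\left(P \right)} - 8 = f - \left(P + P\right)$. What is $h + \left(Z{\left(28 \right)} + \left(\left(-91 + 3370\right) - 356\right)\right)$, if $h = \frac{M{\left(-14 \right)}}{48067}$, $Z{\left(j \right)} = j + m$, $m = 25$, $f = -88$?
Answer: $\frac{143047340}{48067} \approx 2976.0$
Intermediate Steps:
$M{\left(P \right)} = -80 - 2 P$ ($M{\left(P \right)} = 8 - \left(88 + 2 P\right) = -80 - 2 P$)
$Z{\left(j \right)} = 25 + j$ ($Z{\left(j \right)} = j + 25 = 25 + j$)
$h = - \frac{52}{48067}$ ($h = \frac{-80 - -28}{48067} = \left(-80 + 28\right) \frac{1}{48067} = \left(-52\right) \frac{1}{48067} = - \frac{52}{48067} \approx -0.0010818$)
$h + \left(Z{\left(28 \right)} + \left(\left(-91 + 3370\right) - 356\right)\right) = - \frac{52}{48067} + \left(\left(25 + 28\right) + \left(\left(-91 + 3370\right) - 356\right)\right) = - \frac{52}{48067} + \left(53 + \left(3279 - 356\right)\right) = - \frac{52}{48067} + \left(53 + 2923\right) = - \frac{52}{48067} + 2976 = \frac{143047340}{48067}$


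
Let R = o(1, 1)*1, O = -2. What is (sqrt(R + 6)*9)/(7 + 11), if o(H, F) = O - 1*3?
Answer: 1/2 ≈ 0.50000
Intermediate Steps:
o(H, F) = -5 (o(H, F) = -2 - 1*3 = -2 - 3 = -5)
R = -5 (R = -5*1 = -5)
(sqrt(R + 6)*9)/(7 + 11) = (sqrt(-5 + 6)*9)/(7 + 11) = (sqrt(1)*9)/18 = (1*9)*(1/18) = 9*(1/18) = 1/2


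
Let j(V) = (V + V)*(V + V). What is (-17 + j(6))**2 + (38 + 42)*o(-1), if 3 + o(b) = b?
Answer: 15809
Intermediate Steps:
o(b) = -3 + b
j(V) = 4*V**2 (j(V) = (2*V)*(2*V) = 4*V**2)
(-17 + j(6))**2 + (38 + 42)*o(-1) = (-17 + 4*6**2)**2 + (38 + 42)*(-3 - 1) = (-17 + 4*36)**2 + 80*(-4) = (-17 + 144)**2 - 320 = 127**2 - 320 = 16129 - 320 = 15809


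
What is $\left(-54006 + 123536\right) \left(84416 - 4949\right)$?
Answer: $5525340510$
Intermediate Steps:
$\left(-54006 + 123536\right) \left(84416 - 4949\right) = 69530 \cdot 79467 = 5525340510$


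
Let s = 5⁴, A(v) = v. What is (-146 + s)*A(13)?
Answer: 6227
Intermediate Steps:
s = 625
(-146 + s)*A(13) = (-146 + 625)*13 = 479*13 = 6227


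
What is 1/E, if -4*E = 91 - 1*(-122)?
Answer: -4/213 ≈ -0.018779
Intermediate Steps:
E = -213/4 (E = -(91 - 1*(-122))/4 = -(91 + 122)/4 = -¼*213 = -213/4 ≈ -53.250)
1/E = 1/(-213/4) = -4/213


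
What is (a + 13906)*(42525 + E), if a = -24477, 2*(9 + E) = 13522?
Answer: -520907167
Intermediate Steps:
E = 6752 (E = -9 + (½)*13522 = -9 + 6761 = 6752)
(a + 13906)*(42525 + E) = (-24477 + 13906)*(42525 + 6752) = -10571*49277 = -520907167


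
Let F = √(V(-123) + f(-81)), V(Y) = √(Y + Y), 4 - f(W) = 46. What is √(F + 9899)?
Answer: √(9899 + √(-42 + I*√246)) ≈ 99.5 + 0.0331*I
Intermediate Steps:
f(W) = -42 (f(W) = 4 - 1*46 = 4 - 46 = -42)
V(Y) = √2*√Y (V(Y) = √(2*Y) = √2*√Y)
F = √(-42 + I*√246) (F = √(√2*√(-123) - 42) = √(√2*(I*√123) - 42) = √(I*√246 - 42) = √(-42 + I*√246) ≈ 1.1902 + 6.5891*I)
√(F + 9899) = √(√(-42 + I*√246) + 9899) = √(9899 + √(-42 + I*√246))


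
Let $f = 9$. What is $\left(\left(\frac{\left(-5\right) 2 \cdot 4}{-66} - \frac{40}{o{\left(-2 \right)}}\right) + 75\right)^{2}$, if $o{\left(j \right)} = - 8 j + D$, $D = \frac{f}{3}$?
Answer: $\frac{2123827225}{393129} \approx 5402.4$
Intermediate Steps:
$D = 3$ ($D = \frac{9}{3} = 9 \cdot \frac{1}{3} = 3$)
$o{\left(j \right)} = 3 - 8 j$ ($o{\left(j \right)} = - 8 j + 3 = 3 - 8 j$)
$\left(\left(\frac{\left(-5\right) 2 \cdot 4}{-66} - \frac{40}{o{\left(-2 \right)}}\right) + 75\right)^{2} = \left(\left(\frac{\left(-5\right) 2 \cdot 4}{-66} - \frac{40}{3 - -16}\right) + 75\right)^{2} = \left(\left(\left(-10\right) 4 \left(- \frac{1}{66}\right) - \frac{40}{3 + 16}\right) + 75\right)^{2} = \left(\left(\left(-40\right) \left(- \frac{1}{66}\right) - \frac{40}{19}\right) + 75\right)^{2} = \left(\left(\frac{20}{33} - \frac{40}{19}\right) + 75\right)^{2} = \left(- \frac{940}{627} + 75\right)^{2} = \left(\frac{46085}{627}\right)^{2} = \frac{2123827225}{393129}$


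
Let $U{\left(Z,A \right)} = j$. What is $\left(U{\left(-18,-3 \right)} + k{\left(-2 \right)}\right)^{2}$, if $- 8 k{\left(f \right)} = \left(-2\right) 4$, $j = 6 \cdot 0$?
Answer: $1$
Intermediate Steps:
$j = 0$
$U{\left(Z,A \right)} = 0$
$k{\left(f \right)} = 1$ ($k{\left(f \right)} = - \frac{\left(-2\right) 4}{8} = \left(- \frac{1}{8}\right) \left(-8\right) = 1$)
$\left(U{\left(-18,-3 \right)} + k{\left(-2 \right)}\right)^{2} = \left(0 + 1\right)^{2} = 1^{2} = 1$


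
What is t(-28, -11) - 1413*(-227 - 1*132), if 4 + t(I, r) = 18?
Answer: 507281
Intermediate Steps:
t(I, r) = 14 (t(I, r) = -4 + 18 = 14)
t(-28, -11) - 1413*(-227 - 1*132) = 14 - 1413*(-227 - 1*132) = 14 - 1413*(-227 - 132) = 14 - 1413*(-359) = 14 + 507267 = 507281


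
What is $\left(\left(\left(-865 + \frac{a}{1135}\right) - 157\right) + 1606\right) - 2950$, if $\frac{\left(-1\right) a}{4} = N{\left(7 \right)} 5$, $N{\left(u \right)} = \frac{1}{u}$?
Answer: $- \frac{3759578}{1589} \approx -2366.0$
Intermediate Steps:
$a = - \frac{20}{7}$ ($a = - 4 \cdot \frac{1}{7} \cdot 5 = \left(-4\right) \frac{5}{7} = - \frac{20}{7} \approx -2.8571$)
$\left(\left(\left(-865 + \frac{a}{1135}\right) - 157\right) + 1606\right) - 2950 = \left(\left(\left(-865 - \frac{20}{7 \cdot 1135}\right) - 157\right) + 1606\right) - 2950 = \left(\left(\left(-865 - \frac{4}{1589}\right) - 157\right) + 1606\right) - 2950 = \left(\left(- \frac{1374489}{1589} - 157\right) + 1606\right) - 2950 = \left(- \frac{1623962}{1589} + 1606\right) - 2950 = \frac{927972}{1589} - 2950 = - \frac{3759578}{1589}$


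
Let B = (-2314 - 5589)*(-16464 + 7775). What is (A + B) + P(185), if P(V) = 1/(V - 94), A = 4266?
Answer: 6249282404/91 ≈ 6.8673e+7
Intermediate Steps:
P(V) = 1/(-94 + V)
B = 68669167 (B = -7903*(-8689) = 68669167)
(A + B) + P(185) = (4266 + 68669167) + 1/(-94 + 185) = 68673433 + 1/91 = 6249282404/91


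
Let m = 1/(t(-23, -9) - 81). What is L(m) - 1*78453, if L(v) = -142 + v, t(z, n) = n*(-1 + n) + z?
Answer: -1100331/14 ≈ -78595.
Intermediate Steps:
t(z, n) = z + n*(-1 + n)
m = -1/14 (m = 1/((-23 + (-9)² - 1*(-9)) - 81) = 1/((-23 + 81 + 9) - 81) = 1/(67 - 81) = 1/(-14) = -1/14 ≈ -0.071429)
L(m) - 1*78453 = (-142 - 1/14) - 1*78453 = -1989/14 - 78453 = -1100331/14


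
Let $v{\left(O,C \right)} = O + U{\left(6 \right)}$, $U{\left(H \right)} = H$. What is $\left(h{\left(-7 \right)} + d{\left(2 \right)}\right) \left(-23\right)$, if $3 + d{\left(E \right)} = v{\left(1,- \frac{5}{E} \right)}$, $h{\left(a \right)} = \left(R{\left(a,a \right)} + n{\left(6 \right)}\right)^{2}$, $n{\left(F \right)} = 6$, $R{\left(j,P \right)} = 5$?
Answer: $-2875$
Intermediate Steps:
$v{\left(O,C \right)} = 6 + O$ ($v{\left(O,C \right)} = O + 6 = 6 + O$)
$h{\left(a \right)} = 121$ ($h{\left(a \right)} = \left(5 + 6\right)^{2} = 11^{2} = 121$)
$d{\left(E \right)} = 4$ ($d{\left(E \right)} = -3 + \left(6 + 1\right) = -3 + 7 = 4$)
$\left(h{\left(-7 \right)} + d{\left(2 \right)}\right) \left(-23\right) = \left(121 + 4\right) \left(-23\right) = 125 \left(-23\right) = -2875$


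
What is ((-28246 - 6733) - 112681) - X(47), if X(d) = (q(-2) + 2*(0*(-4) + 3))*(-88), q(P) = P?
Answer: -147308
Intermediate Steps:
X(d) = -352 (X(d) = (-2 + 2*(0*(-4) + 3))*(-88) = (-2 + 2*(0 + 3))*(-88) = (-2 + 2*3)*(-88) = (-2 + 6)*(-88) = 4*(-88) = -352)
((-28246 - 6733) - 112681) - X(47) = ((-28246 - 6733) - 112681) - 1*(-352) = (-34979 - 112681) + 352 = -147660 + 352 = -147308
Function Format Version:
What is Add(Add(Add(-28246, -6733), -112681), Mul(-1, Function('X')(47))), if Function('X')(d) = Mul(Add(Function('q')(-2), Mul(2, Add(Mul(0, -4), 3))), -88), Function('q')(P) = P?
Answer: -147308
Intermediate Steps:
Function('X')(d) = -352 (Function('X')(d) = Mul(Add(-2, Mul(2, Add(Mul(0, -4), 3))), -88) = Mul(Add(-2, Mul(2, Add(0, 3))), -88) = Mul(Add(-2, Mul(2, 3)), -88) = Mul(Add(-2, 6), -88) = Mul(4, -88) = -352)
Add(Add(Add(-28246, -6733), -112681), Mul(-1, Function('X')(47))) = Add(Add(Add(-28246, -6733), -112681), Mul(-1, -352)) = Add(Add(-34979, -112681), 352) = Add(-147660, 352) = -147308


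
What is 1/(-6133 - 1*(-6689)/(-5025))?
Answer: -5025/30825014 ≈ -0.00016302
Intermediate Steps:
1/(-6133 - 1*(-6689)/(-5025)) = 1/(-6133 + 6689*(-1/5025)) = 1/(-6133 - 6689/5025) = 1/(-30825014/5025) = -5025/30825014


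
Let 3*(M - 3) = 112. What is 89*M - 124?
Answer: 10397/3 ≈ 3465.7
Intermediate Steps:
M = 121/3 (M = 3 + (⅓)*112 = 3 + 112/3 = 121/3 ≈ 40.333)
89*M - 124 = 89*(121/3) - 124 = 10769/3 - 124 = 10397/3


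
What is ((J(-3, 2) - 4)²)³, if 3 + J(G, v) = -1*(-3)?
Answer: 4096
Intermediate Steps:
J(G, v) = 0 (J(G, v) = -3 - 1*(-3) = -3 + 3 = 0)
((J(-3, 2) - 4)²)³ = ((0 - 4)²)³ = ((-4)²)³ = 16³ = 4096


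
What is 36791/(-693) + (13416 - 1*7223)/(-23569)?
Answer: -124488404/2333331 ≈ -53.352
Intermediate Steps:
36791/(-693) + (13416 - 1*7223)/(-23569) = 36791*(-1/693) + (13416 - 7223)*(-1/23569) = -36791/693 + 6193*(-1/23569) = -36791/693 - 6193/23569 = -124488404/2333331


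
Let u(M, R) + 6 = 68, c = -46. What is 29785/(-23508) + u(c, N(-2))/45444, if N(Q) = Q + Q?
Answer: -112674337/89024796 ≈ -1.2657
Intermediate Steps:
N(Q) = 2*Q
u(M, R) = 62 (u(M, R) = -6 + 68 = 62)
29785/(-23508) + u(c, N(-2))/45444 = 29785/(-23508) + 62/45444 = 29785*(-1/23508) + 62*(1/45444) = -29785/23508 + 31/22722 = -112674337/89024796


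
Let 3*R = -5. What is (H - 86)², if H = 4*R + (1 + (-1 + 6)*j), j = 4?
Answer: 46225/9 ≈ 5136.1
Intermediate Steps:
R = -5/3 (R = (⅓)*(-5) = -5/3 ≈ -1.6667)
H = 43/3 (H = 4*(-5/3) + (1 + (-1 + 6)*4) = -20/3 + (1 + 5*4) = -20/3 + (1 + 20) = -20/3 + 21 = 43/3 ≈ 14.333)
(H - 86)² = (43/3 - 86)² = (-215/3)² = 46225/9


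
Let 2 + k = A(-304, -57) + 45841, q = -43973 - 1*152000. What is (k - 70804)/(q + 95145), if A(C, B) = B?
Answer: 12511/50414 ≈ 0.24817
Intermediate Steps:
q = -195973 (q = -43973 - 152000 = -195973)
k = 45782 (k = -2 + (-57 + 45841) = -2 + 45784 = 45782)
(k - 70804)/(q + 95145) = (45782 - 70804)/(-195973 + 95145) = -25022/(-100828) = -25022*(-1/100828) = 12511/50414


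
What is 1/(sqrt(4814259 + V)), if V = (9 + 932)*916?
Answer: sqrt(5676215)/5676215 ≈ 0.00041973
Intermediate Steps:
V = 861956 (V = 941*916 = 861956)
1/(sqrt(4814259 + V)) = 1/(sqrt(4814259 + 861956)) = 1/(sqrt(5676215)) = sqrt(5676215)/5676215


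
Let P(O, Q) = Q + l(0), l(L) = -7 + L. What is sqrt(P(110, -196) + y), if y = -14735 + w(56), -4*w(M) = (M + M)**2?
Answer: I*sqrt(18074) ≈ 134.44*I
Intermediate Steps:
w(M) = -M**2 (w(M) = -(M + M)**2/4 = -4*M**2/4 = -M**2)
y = -17871 (y = -14735 - 1*56**2 = -14735 - 1*3136 = -14735 - 3136 = -17871)
P(O, Q) = -7 + Q (P(O, Q) = Q + (-7 + 0) = Q - 7 = -7 + Q)
sqrt(P(110, -196) + y) = sqrt((-7 - 196) - 17871) = sqrt(-203 - 17871) = sqrt(-18074) = I*sqrt(18074)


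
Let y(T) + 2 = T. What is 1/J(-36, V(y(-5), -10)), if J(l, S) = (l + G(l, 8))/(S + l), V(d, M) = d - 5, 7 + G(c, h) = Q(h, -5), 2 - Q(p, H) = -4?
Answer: 48/37 ≈ 1.2973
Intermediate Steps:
Q(p, H) = 6 (Q(p, H) = 2 - 1*(-4) = 2 + 4 = 6)
G(c, h) = -1 (G(c, h) = -7 + 6 = -1)
y(T) = -2 + T
V(d, M) = -5 + d
J(l, S) = (-1 + l)/(S + l) (J(l, S) = (l - 1)/(S + l) = (-1 + l)/(S + l))
1/J(-36, V(y(-5), -10)) = 1/((-1 - 36)/((-5 + (-2 - 5)) - 36)) = 1/(-37/((-5 - 7) - 36)) = 1/(-37/(-12 - 36)) = 1/(-37/(-48)) = 1/(-1/48*(-37)) = 1/(37/48) = 48/37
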